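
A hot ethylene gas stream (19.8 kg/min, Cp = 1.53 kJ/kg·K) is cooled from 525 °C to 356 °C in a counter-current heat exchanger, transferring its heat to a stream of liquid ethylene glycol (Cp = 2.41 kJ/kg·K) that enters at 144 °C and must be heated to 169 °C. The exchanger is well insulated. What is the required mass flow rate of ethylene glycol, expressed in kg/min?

Heat released by hot stream: Q = 19.8 × 1.53 × (525 − 356) = 5119.7 kJ/min
Energy balance on cold side (adiabatic exchanger): Q = ṁ_c·Cp_c·(T_c,out − T_c,in)
ṁ_c = 5119.7 / [2.41 × (169 − 144)] = 84.974 kg/min

ṁ_c = 85.0 kg/min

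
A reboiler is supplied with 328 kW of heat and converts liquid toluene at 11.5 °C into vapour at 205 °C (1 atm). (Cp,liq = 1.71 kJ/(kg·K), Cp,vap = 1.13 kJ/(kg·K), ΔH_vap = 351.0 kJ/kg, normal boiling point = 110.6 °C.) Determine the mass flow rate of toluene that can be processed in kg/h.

Δh = 1.71×(110.6−11.5) + 351.0 + 1.13×(205−110.6) = 627.13 kJ/kg
Q = 328 kW = 328 kJ/s = 1.1808e+06 kJ/h
ṁ = Q/Δh = 1.1808e+06 / 627.13 = 1882.9 kg/h

ṁ = 1880 kg/h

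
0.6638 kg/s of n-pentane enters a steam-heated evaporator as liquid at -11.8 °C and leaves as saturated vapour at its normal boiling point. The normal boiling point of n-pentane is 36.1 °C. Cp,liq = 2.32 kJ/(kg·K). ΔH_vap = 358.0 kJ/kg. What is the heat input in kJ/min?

Q = 18700 kJ/min

liquid -11.8→36.1 °C: 111.13 kJ/kg
vaporisation at 36.1 °C: 358 kJ/kg
Δh = 111.13 + 358 = 469.13 kJ/kg
Q = ṁ·Δh = 0.6638 kg/s × 469.13 kJ/kg = 311.41 kJ/s
|Q| = 311.41 kW = 18684 kJ/min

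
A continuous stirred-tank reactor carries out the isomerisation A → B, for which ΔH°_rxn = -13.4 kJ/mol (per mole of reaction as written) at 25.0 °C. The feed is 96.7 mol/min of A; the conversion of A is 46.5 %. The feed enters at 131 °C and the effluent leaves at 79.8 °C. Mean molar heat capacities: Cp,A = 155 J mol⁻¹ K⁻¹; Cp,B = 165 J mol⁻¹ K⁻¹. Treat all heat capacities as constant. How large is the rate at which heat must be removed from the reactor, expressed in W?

Extent of reaction ξ = 0.465 × 96.7 = 44.966 mol/min
Reaction term: ξ·ΔH°_rxn = 44.966 × -13.4 = -602.54 kJ/min
Sensible, feed 131→25 °C: -1588.8 kJ/min
Outlet flows (mol/min): A 51.734, B 44.966
Sensible, products 25→79.8 °C: 846.01 kJ/min
Q = ΔH = -1345.3 kJ/min = -22.422 kW
Heat removed = 22422 W

Q_out = 22400 W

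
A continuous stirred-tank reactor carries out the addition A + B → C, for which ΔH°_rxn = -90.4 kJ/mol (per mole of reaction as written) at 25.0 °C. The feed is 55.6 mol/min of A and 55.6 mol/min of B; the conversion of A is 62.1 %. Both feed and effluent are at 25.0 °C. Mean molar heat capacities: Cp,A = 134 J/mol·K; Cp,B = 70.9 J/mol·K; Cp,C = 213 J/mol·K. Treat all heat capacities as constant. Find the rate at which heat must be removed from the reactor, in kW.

Q_out = 52.0 kW

Extent of reaction ξ = 0.621 × 55.6 = 34.528 mol/min
Reaction term: ξ·ΔH°_rxn = 34.528 × -90.4 = -3121.3 kJ/min
Q = ΔH = -3121.3 kJ/min = -52.022 kW
Heat removed = 52.022 kW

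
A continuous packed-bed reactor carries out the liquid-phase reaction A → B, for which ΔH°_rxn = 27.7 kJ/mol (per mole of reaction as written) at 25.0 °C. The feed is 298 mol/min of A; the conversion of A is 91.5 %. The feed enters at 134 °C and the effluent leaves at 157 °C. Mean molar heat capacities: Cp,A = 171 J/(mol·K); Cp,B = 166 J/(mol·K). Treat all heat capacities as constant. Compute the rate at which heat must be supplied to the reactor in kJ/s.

Extent of reaction ξ = 0.915 × 298 = 272.67 mol/min
Reaction term: ξ·ΔH°_rxn = 272.67 × 27.7 = 7553 kJ/min
Sensible, feed 134→25 °C: -5554.4 kJ/min
Outlet flows (mol/min): A 25.33, B 272.67
Sensible, products 25→157 °C: 6546.5 kJ/min
Q = ΔH = 8545 kJ/min = 142.42 kW
Heat supplied = 142.42 kJ/s

Q_in = 142 kJ/s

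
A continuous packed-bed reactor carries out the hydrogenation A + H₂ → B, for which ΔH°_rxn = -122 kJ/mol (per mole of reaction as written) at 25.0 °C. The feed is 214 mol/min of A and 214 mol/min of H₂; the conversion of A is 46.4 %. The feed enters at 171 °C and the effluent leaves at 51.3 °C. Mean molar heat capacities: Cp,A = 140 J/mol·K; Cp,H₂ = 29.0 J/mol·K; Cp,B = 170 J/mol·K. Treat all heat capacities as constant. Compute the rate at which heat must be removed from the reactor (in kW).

Q_out = 274 kW

Extent of reaction ξ = 0.464 × 214 = 99.296 mol/min
Reaction term: ξ·ΔH°_rxn = 99.296 × -122 = -12114 kJ/min
Sensible, feed 171→25 °C: -5280.2 kJ/min
Outlet flows (mol/min): A 114.7, H₂ 114.7, B 99.296
Sensible, products 25→51.3 °C: 953.78 kJ/min
Q = ΔH = -16441 kJ/min = -274.01 kW
Heat removed = 274.01 kW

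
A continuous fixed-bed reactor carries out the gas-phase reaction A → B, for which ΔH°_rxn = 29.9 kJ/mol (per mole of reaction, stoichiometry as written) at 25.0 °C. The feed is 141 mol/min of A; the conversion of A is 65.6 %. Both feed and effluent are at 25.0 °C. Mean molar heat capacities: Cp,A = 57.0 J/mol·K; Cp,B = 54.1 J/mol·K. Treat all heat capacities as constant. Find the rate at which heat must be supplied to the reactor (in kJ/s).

Q_in = 46.1 kJ/s

Extent of reaction ξ = 0.656 × 141 = 92.496 mol/min
Reaction term: ξ·ΔH°_rxn = 92.496 × 29.9 = 2765.6 kJ/min
Q = ΔH = 2765.6 kJ/min = 46.094 kW
Heat supplied = 46.094 kJ/s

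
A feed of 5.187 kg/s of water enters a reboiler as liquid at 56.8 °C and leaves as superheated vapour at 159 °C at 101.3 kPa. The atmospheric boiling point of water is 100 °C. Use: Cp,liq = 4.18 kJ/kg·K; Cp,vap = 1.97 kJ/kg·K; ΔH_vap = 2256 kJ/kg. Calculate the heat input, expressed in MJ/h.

Q = 47700 MJ/h

liquid 56.8→100 °C: 180.58 kJ/kg
vaporisation at 100 °C: 2256 kJ/kg
vapour 100→159 °C: 116.23 kJ/kg
Δh = 180.58 + 2256 + 116.23 = 2552.8 kJ/kg
Q = ṁ·Δh = 5.187 kg/s × 2552.8 kJ/kg = 13241 kJ/s
|Q| = 13241 kW = 47669 MJ/h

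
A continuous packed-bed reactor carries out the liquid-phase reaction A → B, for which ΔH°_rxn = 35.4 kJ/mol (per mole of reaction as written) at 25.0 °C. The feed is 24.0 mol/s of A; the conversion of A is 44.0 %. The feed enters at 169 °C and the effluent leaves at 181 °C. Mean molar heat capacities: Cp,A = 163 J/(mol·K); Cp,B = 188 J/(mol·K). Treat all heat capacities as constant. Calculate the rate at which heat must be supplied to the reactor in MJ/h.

Q_in = 1660 MJ/h

Extent of reaction ξ = 0.440 × 24.0 = 10.56 mol/s
Reaction term: ξ·ΔH°_rxn = 10.56 × 35.4 = 373.82 kJ/s
Sensible, feed 169→25 °C: -563.33 kJ/s
Outlet flows (mol/s): A 13.44, B 10.56
Sensible, products 25→181 °C: 651.46 kJ/s
Q = ΔH = 461.95 kJ/s = 461.95 kW
Heat supplied = 1663 MJ/h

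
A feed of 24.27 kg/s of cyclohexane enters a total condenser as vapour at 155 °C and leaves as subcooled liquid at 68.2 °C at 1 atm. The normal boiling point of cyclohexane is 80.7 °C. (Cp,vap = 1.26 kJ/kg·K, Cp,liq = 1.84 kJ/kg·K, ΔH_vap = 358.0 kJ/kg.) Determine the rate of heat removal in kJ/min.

vapour 155→80.7 °C: -93.618 kJ/kg
condensation at 80.7 °C: -358 kJ/kg
liquid 80.7→68.2 °C: -23 kJ/kg
Δh = -93.618 + -358 + -23 = -474.62 kJ/kg
Q = ṁ·Δh = 24.27 kg/s × -474.62 kJ/kg = -11519 kJ/s
|Q| = 11519 kW = 691140 kJ/min

Q_c = 691000 kJ/min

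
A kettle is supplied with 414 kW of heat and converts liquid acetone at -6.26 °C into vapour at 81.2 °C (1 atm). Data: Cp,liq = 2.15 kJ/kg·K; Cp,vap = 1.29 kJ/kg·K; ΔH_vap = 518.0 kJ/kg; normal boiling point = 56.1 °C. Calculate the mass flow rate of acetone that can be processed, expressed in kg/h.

ṁ = 2180 kg/h

Δh = 2.15×(56.1−-6.26) + 518.0 + 1.29×(81.2−56.1) = 684.45 kJ/kg
Q = 414 kW = 414 kJ/s = 1.4904e+06 kJ/h
ṁ = Q/Δh = 1.4904e+06 / 684.45 = 2177.5 kg/h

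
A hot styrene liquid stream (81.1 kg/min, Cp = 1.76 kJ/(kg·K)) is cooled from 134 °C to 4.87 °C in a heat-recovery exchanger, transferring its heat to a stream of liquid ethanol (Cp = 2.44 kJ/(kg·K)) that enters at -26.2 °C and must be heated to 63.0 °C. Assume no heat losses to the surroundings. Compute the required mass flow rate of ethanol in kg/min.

Heat released by hot stream: Q = 81.1 × 1.76 × (134 − 4.87) = 18431 kJ/min
Energy balance on cold side (adiabatic exchanger): Q = ṁ_c·Cp_c·(T_c,out − T_c,in)
ṁ_c = 18431 / [2.44 × (63.0 − -26.2)] = 84.685 kg/min

ṁ_c = 84.7 kg/min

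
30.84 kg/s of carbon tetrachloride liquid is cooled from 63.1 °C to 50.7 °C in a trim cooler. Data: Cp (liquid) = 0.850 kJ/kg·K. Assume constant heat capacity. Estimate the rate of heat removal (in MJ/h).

Q = ṁ·Cp·ΔT = 30.84 × 0.850 × (50.7 − 63.1) = -325.05 kJ/s
Cooling duty = 1170.2 MJ/h

Q_c = 1170 MJ/h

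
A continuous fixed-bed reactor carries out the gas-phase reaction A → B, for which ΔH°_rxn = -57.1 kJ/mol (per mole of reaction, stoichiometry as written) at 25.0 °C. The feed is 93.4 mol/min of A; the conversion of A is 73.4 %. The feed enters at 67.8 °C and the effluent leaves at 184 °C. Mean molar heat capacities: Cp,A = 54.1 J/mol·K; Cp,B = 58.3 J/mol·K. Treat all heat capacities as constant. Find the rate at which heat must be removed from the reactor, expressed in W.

Extent of reaction ξ = 0.734 × 93.4 = 68.556 mol/min
Reaction term: ξ·ΔH°_rxn = 68.556 × -57.1 = -3914.5 kJ/min
Sensible, feed 67.8→25 °C: -216.27 kJ/min
Outlet flows (mol/min): A 24.844, B 68.556
Sensible, products 25→184 °C: 849.2 kJ/min
Q = ΔH = -3281.6 kJ/min = -54.693 kW
Heat removed = 54693 W

Q_out = 54700 W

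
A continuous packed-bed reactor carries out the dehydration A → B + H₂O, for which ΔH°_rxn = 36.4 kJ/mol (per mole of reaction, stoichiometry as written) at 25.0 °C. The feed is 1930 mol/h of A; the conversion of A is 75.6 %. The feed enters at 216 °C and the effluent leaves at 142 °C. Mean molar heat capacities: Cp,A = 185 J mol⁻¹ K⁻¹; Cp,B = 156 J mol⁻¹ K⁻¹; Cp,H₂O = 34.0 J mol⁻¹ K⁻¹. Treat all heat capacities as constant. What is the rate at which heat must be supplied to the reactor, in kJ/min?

Q_in = 459 kJ/min

Extent of reaction ξ = 0.756 × 1930 = 1459.1 mol/h
Reaction term: ξ·ΔH°_rxn = 1459.1 × 36.4 = 53111 kJ/h
Sensible, feed 216→25 °C: -68197 kJ/h
Outlet flows (mol/h): A 470.92, B 1459.1, H₂O 1459.1
Sensible, products 25→142 °C: 42628 kJ/h
Q = ΔH = 27542 kJ/h = 7.6507 kW
Heat supplied = 459.04 kJ/min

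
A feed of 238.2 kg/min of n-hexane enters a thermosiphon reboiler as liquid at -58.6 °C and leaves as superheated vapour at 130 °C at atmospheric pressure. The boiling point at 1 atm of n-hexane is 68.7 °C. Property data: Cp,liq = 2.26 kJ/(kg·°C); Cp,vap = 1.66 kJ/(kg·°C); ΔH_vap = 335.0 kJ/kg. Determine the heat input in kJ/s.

liquid -58.6→68.7 °C: 287.7 kJ/kg
vaporisation at 68.7 °C: 335 kJ/kg
vapour 68.7→130 °C: 101.76 kJ/kg
Δh = 287.7 + 335 + 101.76 = 724.46 kJ/kg
Q = ṁ·Δh = 238.2 kg/min × 724.46 kJ/kg = 172570 kJ/min
|Q| = 2876.1 kW

Q = 2880 kJ/s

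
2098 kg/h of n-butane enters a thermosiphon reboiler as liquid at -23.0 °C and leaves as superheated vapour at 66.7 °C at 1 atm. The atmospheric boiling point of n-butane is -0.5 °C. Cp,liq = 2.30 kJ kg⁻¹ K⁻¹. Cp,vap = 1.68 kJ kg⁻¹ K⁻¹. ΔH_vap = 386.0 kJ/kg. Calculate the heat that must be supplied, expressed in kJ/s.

liquid -23.0→-0.5 °C: 51.75 kJ/kg
vaporisation at -0.5 °C: 386 kJ/kg
vapour -0.5→66.7 °C: 112.9 kJ/kg
Δh = 51.75 + 386 + 112.9 = 550.65 kJ/kg
Q = ṁ·Δh = 2098 kg/h × 550.65 kJ/kg = 1.1553e+06 kJ/h
|Q| = 320.9 kW

Q = 321 kJ/s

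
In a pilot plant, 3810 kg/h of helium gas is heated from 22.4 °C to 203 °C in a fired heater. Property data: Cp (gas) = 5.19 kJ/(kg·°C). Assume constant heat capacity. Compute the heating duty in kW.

Q = 992 kW

Q = ṁ·Cp·ΔT = 3810 × 5.19 × (203 − 22.4) = 3.5712e+06 kJ/h
Converting: 3.5712e+06 / 3600 s = 991.99 kW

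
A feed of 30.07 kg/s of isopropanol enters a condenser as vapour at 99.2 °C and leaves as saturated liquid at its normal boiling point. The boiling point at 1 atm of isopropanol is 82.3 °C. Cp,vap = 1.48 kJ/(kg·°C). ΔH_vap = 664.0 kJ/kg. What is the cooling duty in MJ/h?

vapour 99.2→82.3 °C: -25.012 kJ/kg
condensation at 82.3 °C: -664 kJ/kg
Δh = -25.012 + -664 = -689.01 kJ/kg
Q = ṁ·Δh = 30.07 kg/s × -689.01 kJ/kg = -20719 kJ/s
|Q| = 20719 kW = 74587 MJ/h

Q_c = 74600 MJ/h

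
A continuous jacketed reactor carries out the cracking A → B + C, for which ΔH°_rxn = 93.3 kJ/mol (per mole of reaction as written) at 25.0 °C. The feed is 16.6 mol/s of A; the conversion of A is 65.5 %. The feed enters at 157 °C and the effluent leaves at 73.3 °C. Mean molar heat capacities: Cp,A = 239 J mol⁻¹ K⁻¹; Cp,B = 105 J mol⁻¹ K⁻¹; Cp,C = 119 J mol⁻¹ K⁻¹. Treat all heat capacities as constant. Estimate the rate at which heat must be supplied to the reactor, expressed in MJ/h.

Extent of reaction ξ = 0.655 × 16.6 = 10.873 mol/s
Reaction term: ξ·ΔH°_rxn = 10.873 × 93.3 = 1014.5 kJ/s
Sensible, feed 157→25 °C: -523.7 kJ/s
Outlet flows (mol/s): A 5.727, B 10.873, C 10.873
Sensible, products 25→73.3 °C: 183.75 kJ/s
Q = ΔH = 674.5 kJ/s = 674.5 kW
Heat supplied = 2428.2 MJ/h

Q_in = 2430 MJ/h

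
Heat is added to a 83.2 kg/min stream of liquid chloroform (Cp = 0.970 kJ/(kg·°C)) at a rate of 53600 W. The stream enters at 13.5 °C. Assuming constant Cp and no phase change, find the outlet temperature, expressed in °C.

T_out = 53.3 °C

Q = 53600 W = 3216 kJ/min
ΔT = Q/(ṁ·Cp) = 3216/(83.2×0.970) = 39.849 K
T_out = 13.5 + 39.849 = 53.349 °C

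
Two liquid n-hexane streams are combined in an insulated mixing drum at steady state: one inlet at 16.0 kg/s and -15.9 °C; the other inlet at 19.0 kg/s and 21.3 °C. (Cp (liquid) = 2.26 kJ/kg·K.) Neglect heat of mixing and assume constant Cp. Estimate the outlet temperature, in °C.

T_out = 4.29 °C

Adiabatic, steady state ⇒ Σ ṁᵢCp,ᵢ(T_out − Tᵢ) = 0
T_out = Σ ṁᵢCp,ᵢTᵢ / Σ ṁᵢCp,ᵢ
      = 339.68 / 79.1 = 4.2943 °C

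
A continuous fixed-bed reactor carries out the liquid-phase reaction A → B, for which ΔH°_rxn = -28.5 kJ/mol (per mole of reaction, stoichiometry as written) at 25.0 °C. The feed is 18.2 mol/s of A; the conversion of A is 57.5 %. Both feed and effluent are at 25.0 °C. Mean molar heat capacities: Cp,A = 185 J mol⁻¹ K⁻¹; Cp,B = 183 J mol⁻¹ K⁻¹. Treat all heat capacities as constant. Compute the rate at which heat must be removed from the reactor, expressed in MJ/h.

Q_out = 1070 MJ/h

Extent of reaction ξ = 0.575 × 18.2 = 10.465 mol/s
Reaction term: ξ·ΔH°_rxn = 10.465 × -28.5 = -298.25 kJ/s
Q = ΔH = -298.25 kJ/s = -298.25 kW
Heat removed = 1073.7 MJ/h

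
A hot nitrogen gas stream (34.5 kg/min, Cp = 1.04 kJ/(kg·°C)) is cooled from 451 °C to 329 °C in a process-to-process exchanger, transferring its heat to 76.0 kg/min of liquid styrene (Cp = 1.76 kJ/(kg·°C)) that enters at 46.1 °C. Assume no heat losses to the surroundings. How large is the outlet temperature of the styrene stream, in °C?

Heat released by hot stream: Q = 34.5 × 1.04 × (451 − 329) = 4377.4 kJ/min
Energy balance on cold side (adiabatic exchanger): Q = ṁ_c·Cp_c·(T_c,out − T_c,in)
T_c,out = 46.1 + 4377.4/(76.0 × 1.76) = 78.825 °C

T_c,out = 78.8 °C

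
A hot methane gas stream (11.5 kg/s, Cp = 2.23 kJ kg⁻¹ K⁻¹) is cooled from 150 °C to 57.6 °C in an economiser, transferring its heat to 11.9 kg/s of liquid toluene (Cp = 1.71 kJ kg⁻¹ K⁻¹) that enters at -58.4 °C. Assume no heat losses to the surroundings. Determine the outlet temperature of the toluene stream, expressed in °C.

Heat released by hot stream: Q = 11.5 × 2.23 × (150 − 57.6) = 2369.6 kJ/s
Energy balance on cold side (adiabatic exchanger): Q = ṁ_c·Cp_c·(T_c,out − T_c,in)
T_c,out = -58.4 + 2369.6/(11.9 × 1.71) = 58.048 °C

T_c,out = 58.0 °C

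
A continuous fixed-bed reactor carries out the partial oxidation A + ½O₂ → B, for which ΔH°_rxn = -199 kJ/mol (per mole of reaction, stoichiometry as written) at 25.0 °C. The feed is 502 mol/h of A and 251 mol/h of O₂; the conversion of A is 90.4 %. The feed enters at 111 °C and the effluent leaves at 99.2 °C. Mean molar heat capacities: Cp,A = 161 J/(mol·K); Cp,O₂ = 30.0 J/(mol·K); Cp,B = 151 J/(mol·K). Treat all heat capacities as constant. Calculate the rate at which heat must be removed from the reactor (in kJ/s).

Q_out = 25.6 kJ/s

Extent of reaction ξ = 0.904 × 502 = 453.81 mol/h
Reaction term: ξ·ΔH°_rxn = 453.81 × -199 = -90308 kJ/h
Sensible, feed 111→25 °C: -7598.3 kJ/h
Outlet flows (mol/h): A 48.192, O₂ 24.096, B 453.81
Sensible, products 25→99.2 °C: 5713.9 kJ/h
Q = ΔH = -92192 kJ/h = -25.609 kW
Heat removed = 25.609 kJ/s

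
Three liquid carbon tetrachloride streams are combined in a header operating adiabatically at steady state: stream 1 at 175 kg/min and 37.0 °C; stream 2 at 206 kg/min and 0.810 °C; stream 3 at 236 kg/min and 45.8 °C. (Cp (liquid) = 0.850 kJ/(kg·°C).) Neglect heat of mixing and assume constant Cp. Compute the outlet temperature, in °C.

No heat crosses the boundary, so H_out = H_in.
Σ ṁᵢCp,ᵢTᵢ = 175×0.850×37.0 + 206×0.850×0.810 + 236×0.850×45.8 = 14833
Σ ṁᵢCp,ᵢ = 175×0.850 + 206×0.850 + 236×0.850 = 524.45
T_out = 14833 / 524.45 = 28.283 °C

T_out = 28.3 °C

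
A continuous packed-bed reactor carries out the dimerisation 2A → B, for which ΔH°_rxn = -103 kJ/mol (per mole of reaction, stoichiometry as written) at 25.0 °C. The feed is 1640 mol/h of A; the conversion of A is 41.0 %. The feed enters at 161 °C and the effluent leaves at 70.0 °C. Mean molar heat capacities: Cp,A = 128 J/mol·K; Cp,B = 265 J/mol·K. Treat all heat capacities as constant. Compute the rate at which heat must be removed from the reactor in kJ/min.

Q_out = 893 kJ/min

Extent of reaction ξ = 0.410 × 1640 / 2 = 336.2 mol/h
Reaction term: ξ·ΔH°_rxn = 336.2 × -103 = -34629 kJ/h
Sensible, feed 161→25 °C: -28549 kJ/h
Outlet flows (mol/h): A 967.6, B 336.2
Sensible, products 25→70.0 °C: 9582.6 kJ/h
Q = ΔH = -53595 kJ/h = -14.888 kW
Heat removed = 893.25 kJ/min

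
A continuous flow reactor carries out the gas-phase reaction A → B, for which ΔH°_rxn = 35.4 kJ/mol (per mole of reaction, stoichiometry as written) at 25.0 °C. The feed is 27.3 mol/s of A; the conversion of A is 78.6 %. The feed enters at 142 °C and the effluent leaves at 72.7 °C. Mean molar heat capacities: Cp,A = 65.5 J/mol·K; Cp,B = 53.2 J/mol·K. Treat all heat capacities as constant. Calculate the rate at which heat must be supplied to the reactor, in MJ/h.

Q_in = 2240 MJ/h

Extent of reaction ξ = 0.786 × 27.3 = 21.458 mol/s
Reaction term: ξ·ΔH°_rxn = 21.458 × 35.4 = 759.61 kJ/s
Sensible, feed 142→25 °C: -209.21 kJ/s
Outlet flows (mol/s): A 5.8422, B 21.458
Sensible, products 25→72.7 °C: 72.705 kJ/s
Q = ΔH = 623.1 kJ/s = 623.1 kW
Heat supplied = 2243.2 MJ/h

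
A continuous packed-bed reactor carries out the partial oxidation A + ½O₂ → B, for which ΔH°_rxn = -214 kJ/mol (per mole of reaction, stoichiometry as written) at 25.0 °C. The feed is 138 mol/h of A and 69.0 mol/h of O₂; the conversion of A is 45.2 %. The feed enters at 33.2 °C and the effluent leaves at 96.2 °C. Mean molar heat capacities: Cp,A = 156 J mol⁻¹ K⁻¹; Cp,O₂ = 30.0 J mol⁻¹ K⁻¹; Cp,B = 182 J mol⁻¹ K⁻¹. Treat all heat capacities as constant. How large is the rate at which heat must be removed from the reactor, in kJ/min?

Q_out = 197 kJ/min

Extent of reaction ξ = 0.452 × 138 = 62.376 mol/h
Reaction term: ξ·ΔH°_rxn = 62.376 × -214 = -13348 kJ/h
Sensible, feed 33.2→25 °C: -193.5 kJ/h
Outlet flows (mol/h): A 75.624, O₂ 37.812, B 62.376
Sensible, products 25→96.2 °C: 1729 kJ/h
Q = ΔH = -11813 kJ/h = -3.2814 kW
Heat removed = 196.88 kJ/min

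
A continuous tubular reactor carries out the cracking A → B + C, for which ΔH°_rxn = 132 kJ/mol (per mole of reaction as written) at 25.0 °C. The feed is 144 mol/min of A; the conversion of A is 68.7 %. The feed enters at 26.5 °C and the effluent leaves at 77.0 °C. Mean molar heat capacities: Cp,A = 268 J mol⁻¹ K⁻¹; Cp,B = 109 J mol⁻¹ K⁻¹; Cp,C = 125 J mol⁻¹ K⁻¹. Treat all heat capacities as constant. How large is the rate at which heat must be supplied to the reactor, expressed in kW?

Q_in = 247 kW

Extent of reaction ξ = 0.687 × 144 = 98.928 mol/min
Reaction term: ξ·ΔH°_rxn = 98.928 × 132 = 13058 kJ/min
Sensible, feed 26.5→25 °C: -57.888 kJ/min
Outlet flows (mol/min): A 45.072, B 98.928, C 98.928
Sensible, products 25→77.0 °C: 1831.9 kJ/min
Q = ΔH = 14832 kJ/min = 247.21 kW
Heat supplied = 247.21 kW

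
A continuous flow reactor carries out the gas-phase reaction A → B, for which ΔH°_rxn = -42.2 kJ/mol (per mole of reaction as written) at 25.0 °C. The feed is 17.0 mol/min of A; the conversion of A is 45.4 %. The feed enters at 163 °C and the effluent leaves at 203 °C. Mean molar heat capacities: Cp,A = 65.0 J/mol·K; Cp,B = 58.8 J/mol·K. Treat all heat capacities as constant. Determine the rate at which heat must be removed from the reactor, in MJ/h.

Extent of reaction ξ = 0.454 × 17.0 = 7.718 mol/min
Reaction term: ξ·ΔH°_rxn = 7.718 × -42.2 = -325.7 kJ/min
Sensible, feed 163→25 °C: -152.49 kJ/min
Outlet flows (mol/min): A 9.282, B 7.718
Sensible, products 25→203 °C: 188.17 kJ/min
Q = ΔH = -290.02 kJ/min = -4.8336 kW
Heat removed = 17.401 MJ/h

Q_out = 17.4 MJ/h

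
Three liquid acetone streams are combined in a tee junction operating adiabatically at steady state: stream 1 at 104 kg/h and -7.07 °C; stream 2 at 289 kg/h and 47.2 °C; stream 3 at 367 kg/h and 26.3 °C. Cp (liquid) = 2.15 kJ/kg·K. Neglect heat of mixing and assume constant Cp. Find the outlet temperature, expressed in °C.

T_out = 29.7 °C

Energy balance with Q = 0: Σ ṁᵢCp,ᵢ(T_out − Tᵢ) = 0
Σ ṁᵢCp,ᵢTᵢ = 104×2.15×-7.07 + 289×2.15×47.2 + 367×2.15×26.3 = 48499
Σ ṁᵢCp,ᵢ = 104×2.15 + 289×2.15 + 367×2.15 = 1634
T_out = 48499 / 1634 = 29.681 °C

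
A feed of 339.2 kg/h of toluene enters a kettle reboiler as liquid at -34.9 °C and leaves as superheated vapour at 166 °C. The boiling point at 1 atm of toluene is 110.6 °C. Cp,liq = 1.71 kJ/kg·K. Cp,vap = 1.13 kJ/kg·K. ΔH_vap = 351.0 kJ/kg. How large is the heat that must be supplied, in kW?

liquid -34.9→110.6 °C: 248.81 kJ/kg
vaporisation at 110.6 °C: 351 kJ/kg
vapour 110.6→166 °C: 62.602 kJ/kg
Δh = 248.81 + 351 + 62.602 = 662.41 kJ/kg
Q = ṁ·Δh = 339.2 kg/h × 662.41 kJ/kg = 224690 kJ/h
|Q| = 62.413 kW

Q = 62.4 kW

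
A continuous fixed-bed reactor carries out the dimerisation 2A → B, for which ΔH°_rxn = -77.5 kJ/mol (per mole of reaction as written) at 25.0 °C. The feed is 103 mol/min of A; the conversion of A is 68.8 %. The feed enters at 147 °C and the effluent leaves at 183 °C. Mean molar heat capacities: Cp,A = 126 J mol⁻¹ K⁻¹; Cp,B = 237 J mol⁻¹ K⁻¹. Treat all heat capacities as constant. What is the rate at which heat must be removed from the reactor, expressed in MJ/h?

Extent of reaction ξ = 0.688 × 103 / 2 = 35.432 mol/min
Reaction term: ξ·ΔH°_rxn = 35.432 × -77.5 = -2746 kJ/min
Sensible, feed 147→25 °C: -1583.3 kJ/min
Outlet flows (mol/min): A 32.136, B 35.432
Sensible, products 25→183 °C: 1966.6 kJ/min
Q = ΔH = -2362.7 kJ/min = -39.379 kW
Heat removed = 141.76 MJ/h

Q_out = 142 MJ/h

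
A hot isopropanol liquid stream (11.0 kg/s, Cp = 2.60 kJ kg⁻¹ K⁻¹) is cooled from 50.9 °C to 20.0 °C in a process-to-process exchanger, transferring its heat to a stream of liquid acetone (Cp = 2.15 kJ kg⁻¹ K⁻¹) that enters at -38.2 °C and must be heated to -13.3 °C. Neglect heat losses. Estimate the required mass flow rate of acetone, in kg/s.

ṁ_c = 16.5 kg/s

Heat released by hot stream: Q = 11.0 × 2.60 × (50.9 − 20.0) = 883.74 kJ/s
Energy balance on cold side (adiabatic exchanger): Q = ṁ_c·Cp_c·(T_c,out − T_c,in)
ṁ_c = 883.74 / [2.15 × (-13.3 − -38.2)] = 16.508 kg/s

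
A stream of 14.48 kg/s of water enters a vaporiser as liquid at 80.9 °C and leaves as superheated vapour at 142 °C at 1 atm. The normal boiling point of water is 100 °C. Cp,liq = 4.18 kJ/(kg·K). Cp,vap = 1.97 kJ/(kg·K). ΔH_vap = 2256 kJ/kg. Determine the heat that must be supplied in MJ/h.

Q = 126000 MJ/h

liquid 80.9→100 °C: 79.838 kJ/kg
vaporisation at 100 °C: 2256 kJ/kg
vapour 100→142 °C: 82.74 kJ/kg
Δh = 79.838 + 2256 + 82.74 = 2418.6 kJ/kg
Q = ṁ·Δh = 14.48 kg/s × 2418.6 kJ/kg = 35021 kJ/s
|Q| = 35021 kW = 126080 MJ/h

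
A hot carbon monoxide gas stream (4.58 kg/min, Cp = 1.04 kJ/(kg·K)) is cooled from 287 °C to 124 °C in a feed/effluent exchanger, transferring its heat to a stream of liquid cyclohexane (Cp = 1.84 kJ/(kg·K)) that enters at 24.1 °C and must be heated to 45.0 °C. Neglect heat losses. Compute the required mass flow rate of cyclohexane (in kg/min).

ṁ_c = 20.2 kg/min

Heat released by hot stream: Q = 4.58 × 1.04 × (287 − 124) = 776.4 kJ/min
Energy balance on cold side (adiabatic exchanger): Q = ṁ_c·Cp_c·(T_c,out − T_c,in)
ṁ_c = 776.4 / [1.84 × (45.0 − 24.1)] = 20.189 kg/min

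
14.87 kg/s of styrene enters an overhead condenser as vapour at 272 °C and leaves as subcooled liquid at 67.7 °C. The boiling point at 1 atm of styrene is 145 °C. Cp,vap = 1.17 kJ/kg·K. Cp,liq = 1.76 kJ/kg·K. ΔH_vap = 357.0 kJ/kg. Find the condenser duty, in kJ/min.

Q_c = 572000 kJ/min

vapour 272→145 °C: -148.59 kJ/kg
condensation at 145 °C: -357 kJ/kg
liquid 145→67.7 °C: -136.05 kJ/kg
Δh = -148.59 + -357 + -136.05 = -641.64 kJ/kg
Q = ṁ·Δh = 14.87 kg/s × -641.64 kJ/kg = -9541.2 kJ/s
|Q| = 9541.2 kW = 572470 kJ/min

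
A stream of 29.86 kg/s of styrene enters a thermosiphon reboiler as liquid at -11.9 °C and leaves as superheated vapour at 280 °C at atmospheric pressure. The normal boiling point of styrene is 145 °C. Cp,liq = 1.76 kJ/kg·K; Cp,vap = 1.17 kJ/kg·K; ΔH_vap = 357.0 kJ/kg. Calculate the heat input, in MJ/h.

liquid -11.9→145 °C: 276.14 kJ/kg
vaporisation at 145 °C: 357 kJ/kg
vapour 145→280 °C: 157.95 kJ/kg
Δh = 276.14 + 357 + 157.95 = 791.09 kJ/kg
Q = ṁ·Δh = 29.86 kg/s × 791.09 kJ/kg = 23622 kJ/s
|Q| = 23622 kW = 85039 MJ/h

Q = 85000 MJ/h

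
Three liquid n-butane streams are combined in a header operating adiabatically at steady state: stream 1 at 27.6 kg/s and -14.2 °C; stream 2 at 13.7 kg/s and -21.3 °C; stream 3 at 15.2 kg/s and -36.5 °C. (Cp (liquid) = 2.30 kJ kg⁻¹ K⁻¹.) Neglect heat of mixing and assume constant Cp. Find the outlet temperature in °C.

Adiabatic, steady state ⇒ Σ ṁᵢCp,ᵢ(T_out − Tᵢ) = 0
T_out = Σ ṁᵢCp,ᵢTᵢ / Σ ṁᵢCp,ᵢ
      = -2848.6 / 129.95 = -21.921 °C

T_out = -21.9 °C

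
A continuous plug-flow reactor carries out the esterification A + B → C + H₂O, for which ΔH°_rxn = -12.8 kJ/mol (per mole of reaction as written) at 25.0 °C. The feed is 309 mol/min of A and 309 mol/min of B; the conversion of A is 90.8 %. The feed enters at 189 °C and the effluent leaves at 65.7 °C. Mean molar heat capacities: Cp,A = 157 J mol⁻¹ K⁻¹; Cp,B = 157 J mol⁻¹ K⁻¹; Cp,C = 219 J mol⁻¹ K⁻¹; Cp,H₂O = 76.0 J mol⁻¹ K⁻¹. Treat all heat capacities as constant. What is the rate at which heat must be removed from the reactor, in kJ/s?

Q_out = 263 kJ/s

Extent of reaction ξ = 0.908 × 309 = 280.57 mol/min
Reaction term: ξ·ΔH°_rxn = 280.57 × -12.8 = -3591.3 kJ/min
Sensible, feed 189→25 °C: -15912 kJ/min
Outlet flows (mol/min): A 28.428, B 28.428, C 280.57, H₂O 280.57
Sensible, products 25→65.7 °C: 3732 kJ/min
Q = ΔH = -15772 kJ/min = -262.86 kW
Heat removed = 262.86 kJ/s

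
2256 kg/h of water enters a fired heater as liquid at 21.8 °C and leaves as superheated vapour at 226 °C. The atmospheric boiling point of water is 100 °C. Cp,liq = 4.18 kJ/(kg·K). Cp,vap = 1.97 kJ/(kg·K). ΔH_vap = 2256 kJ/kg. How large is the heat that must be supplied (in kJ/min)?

liquid 21.8→100 °C: 326.88 kJ/kg
vaporisation at 100 °C: 2256 kJ/kg
vapour 100→226 °C: 248.22 kJ/kg
Δh = 326.88 + 2256 + 248.22 = 2831.1 kJ/kg
Q = ṁ·Δh = 2256 kg/h × 2831.1 kJ/kg = 6.387e+06 kJ/h
|Q| = 1774.2 kW = 106450 kJ/min

Q = 106000 kJ/min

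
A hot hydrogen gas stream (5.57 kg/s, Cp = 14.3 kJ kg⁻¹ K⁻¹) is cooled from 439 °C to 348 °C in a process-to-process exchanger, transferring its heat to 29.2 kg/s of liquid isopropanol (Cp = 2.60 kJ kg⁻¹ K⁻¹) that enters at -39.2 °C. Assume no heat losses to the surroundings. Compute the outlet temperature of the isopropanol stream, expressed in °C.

Heat released by hot stream: Q = 5.57 × 14.3 × (439 − 348) = 7248.2 kJ/s
Energy balance on cold side (adiabatic exchanger): Q = ṁ_c·Cp_c·(T_c,out − T_c,in)
T_c,out = -39.2 + 7248.2/(29.2 × 2.60) = 56.272 °C

T_c,out = 56.3 °C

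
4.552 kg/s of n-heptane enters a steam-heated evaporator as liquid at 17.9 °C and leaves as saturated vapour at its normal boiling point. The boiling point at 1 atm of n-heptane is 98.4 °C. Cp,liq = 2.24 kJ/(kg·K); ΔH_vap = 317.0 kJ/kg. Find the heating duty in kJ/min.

liquid 17.9→98.4 °C: 180.32 kJ/kg
vaporisation at 98.4 °C: 317 kJ/kg
Δh = 180.32 + 317 = 497.32 kJ/kg
Q = ṁ·Δh = 4.552 kg/s × 497.32 kJ/kg = 2263.8 kJ/s
|Q| = 2263.8 kW = 135830 kJ/min

Q = 136000 kJ/min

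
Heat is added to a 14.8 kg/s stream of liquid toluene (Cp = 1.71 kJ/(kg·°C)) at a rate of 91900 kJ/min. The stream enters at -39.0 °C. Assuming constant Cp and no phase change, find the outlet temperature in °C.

T_out = 21.5 °C

Q = 91900 kJ/min = 1531.7 kJ/s
ΔT = Q/(ṁ·Cp) = 1531.7/(14.8×1.71) = 60.521 K
T_out = -39.0 + 60.521 = 21.521 °C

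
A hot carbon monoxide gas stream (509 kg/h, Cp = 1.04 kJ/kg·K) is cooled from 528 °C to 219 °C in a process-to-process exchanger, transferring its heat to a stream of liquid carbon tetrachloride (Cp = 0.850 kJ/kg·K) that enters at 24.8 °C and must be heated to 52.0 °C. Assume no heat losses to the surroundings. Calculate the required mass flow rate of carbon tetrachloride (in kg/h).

ṁ_c = 7070 kg/h

Heat released by hot stream: Q = 509 × 1.04 × (528 − 219) = 163570 kJ/h
Energy balance on cold side (adiabatic exchanger): Q = ṁ_c·Cp_c·(T_c,out − T_c,in)
ṁ_c = 163570 / [0.850 × (52.0 − 24.8)] = 7074.9 kg/h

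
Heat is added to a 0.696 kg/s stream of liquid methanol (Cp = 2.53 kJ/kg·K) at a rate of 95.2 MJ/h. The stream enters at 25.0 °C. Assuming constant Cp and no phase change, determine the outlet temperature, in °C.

T_out = 40.0 °C

Q = 95.2 MJ/h = 26.444 kJ/s
ΔT = Q/(ṁ·Cp) = 26.444/(0.696×2.53) = 15.018 K
T_out = 25.0 + 15.018 = 40.018 °C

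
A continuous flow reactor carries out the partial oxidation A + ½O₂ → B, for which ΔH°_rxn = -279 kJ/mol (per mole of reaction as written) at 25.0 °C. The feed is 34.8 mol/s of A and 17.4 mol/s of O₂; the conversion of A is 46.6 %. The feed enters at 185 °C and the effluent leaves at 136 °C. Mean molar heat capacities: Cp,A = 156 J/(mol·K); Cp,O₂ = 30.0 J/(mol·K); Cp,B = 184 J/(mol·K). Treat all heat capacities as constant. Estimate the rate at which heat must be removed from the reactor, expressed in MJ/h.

Extent of reaction ξ = 0.466 × 34.8 = 16.217 mol/s
Reaction term: ξ·ΔH°_rxn = 16.217 × -279 = -4524.5 kJ/s
Sensible, feed 185→25 °C: -952.13 kJ/s
Outlet flows (mol/s): A 18.583, O₂ 9.2916, B 16.217
Sensible, products 25→136 °C: 683.94 kJ/s
Q = ΔH = -4792.7 kJ/s = -4792.7 kW
Heat removed = 17254 MJ/h

Q_out = 17300 MJ/h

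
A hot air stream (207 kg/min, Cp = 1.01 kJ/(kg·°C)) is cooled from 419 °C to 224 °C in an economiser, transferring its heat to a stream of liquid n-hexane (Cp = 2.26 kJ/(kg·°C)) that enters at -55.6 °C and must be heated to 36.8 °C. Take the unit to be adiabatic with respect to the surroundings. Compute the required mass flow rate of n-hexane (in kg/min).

Heat released by hot stream: Q = 207 × 1.01 × (419 − 224) = 40769 kJ/min
Energy balance on cold side (adiabatic exchanger): Q = ṁ_c·Cp_c·(T_c,out − T_c,in)
ṁ_c = 40769 / [2.26 × (36.8 − -55.6)] = 195.23 kg/min

ṁ_c = 195 kg/min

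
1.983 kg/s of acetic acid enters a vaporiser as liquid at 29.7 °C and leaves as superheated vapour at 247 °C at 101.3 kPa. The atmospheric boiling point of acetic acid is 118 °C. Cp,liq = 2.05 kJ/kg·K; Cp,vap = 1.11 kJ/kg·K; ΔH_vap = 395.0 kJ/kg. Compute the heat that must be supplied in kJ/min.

Q = 85600 kJ/min

liquid 29.7→118 °C: 181.01 kJ/kg
vaporisation at 118 °C: 395 kJ/kg
vapour 118→247 °C: 143.19 kJ/kg
Δh = 181.01 + 395 + 143.19 = 719.21 kJ/kg
Q = ṁ·Δh = 1.983 kg/s × 719.21 kJ/kg = 1426.2 kJ/s
|Q| = 1426.2 kW = 85571 kJ/min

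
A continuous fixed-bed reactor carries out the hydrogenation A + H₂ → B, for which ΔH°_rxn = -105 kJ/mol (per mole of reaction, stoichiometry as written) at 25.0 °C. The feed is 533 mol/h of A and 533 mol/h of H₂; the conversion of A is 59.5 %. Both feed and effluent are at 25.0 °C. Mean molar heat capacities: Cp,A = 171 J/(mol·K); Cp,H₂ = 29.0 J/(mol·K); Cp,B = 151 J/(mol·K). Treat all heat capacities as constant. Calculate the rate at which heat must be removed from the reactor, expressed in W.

Q_out = 9250 W

Extent of reaction ξ = 0.595 × 533 = 317.13 mol/h
Reaction term: ξ·ΔH°_rxn = 317.13 × -105 = -33299 kJ/h
Q = ΔH = -33299 kJ/h = -9.2498 kW
Heat removed = 9249.8 W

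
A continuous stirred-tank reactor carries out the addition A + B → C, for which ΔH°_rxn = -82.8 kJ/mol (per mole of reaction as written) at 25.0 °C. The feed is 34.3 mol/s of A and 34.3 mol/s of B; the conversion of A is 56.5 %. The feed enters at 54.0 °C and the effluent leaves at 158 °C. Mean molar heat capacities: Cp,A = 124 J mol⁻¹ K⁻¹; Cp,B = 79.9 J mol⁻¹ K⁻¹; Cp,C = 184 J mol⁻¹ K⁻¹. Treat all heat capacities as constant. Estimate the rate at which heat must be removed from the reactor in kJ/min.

Q_out = 55700 kJ/min

Extent of reaction ξ = 0.565 × 34.3 = 19.379 mol/s
Reaction term: ξ·ΔH°_rxn = 19.379 × -82.8 = -1604.6 kJ/s
Sensible, feed 54.0→25 °C: -202.82 kJ/s
Outlet flows (mol/s): A 14.921, B 14.921, C 19.379
Sensible, products 25→158 °C: 878.88 kJ/s
Q = ΔH = -928.56 kJ/s = -928.56 kW
Heat removed = 55714 kJ/min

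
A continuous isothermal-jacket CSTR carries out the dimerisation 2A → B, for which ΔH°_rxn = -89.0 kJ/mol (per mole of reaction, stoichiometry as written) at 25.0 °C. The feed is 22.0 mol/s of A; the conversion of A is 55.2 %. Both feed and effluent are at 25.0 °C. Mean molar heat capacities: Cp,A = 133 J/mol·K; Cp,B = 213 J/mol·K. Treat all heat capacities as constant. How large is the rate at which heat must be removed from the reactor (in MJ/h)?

Q_out = 1950 MJ/h

Extent of reaction ξ = 0.552 × 22.0 / 2 = 6.072 mol/s
Reaction term: ξ·ΔH°_rxn = 6.072 × -89.0 = -540.41 kJ/s
Q = ΔH = -540.41 kJ/s = -540.41 kW
Heat removed = 1945.5 MJ/h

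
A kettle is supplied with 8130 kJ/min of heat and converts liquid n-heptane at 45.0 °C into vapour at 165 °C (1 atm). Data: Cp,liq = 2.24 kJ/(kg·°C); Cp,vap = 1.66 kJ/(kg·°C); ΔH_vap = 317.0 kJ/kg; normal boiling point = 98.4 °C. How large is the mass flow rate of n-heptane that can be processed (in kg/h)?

Δh = 2.24×(98.4−45.0) + 317.0 + 1.66×(165−98.4) = 547.17 kJ/kg
Q = 8130 kJ/min = 135.5 kJ/s = 487800 kJ/h
ṁ = Q/Δh = 487800 / 547.17 = 891.49 kg/h

ṁ = 891 kg/h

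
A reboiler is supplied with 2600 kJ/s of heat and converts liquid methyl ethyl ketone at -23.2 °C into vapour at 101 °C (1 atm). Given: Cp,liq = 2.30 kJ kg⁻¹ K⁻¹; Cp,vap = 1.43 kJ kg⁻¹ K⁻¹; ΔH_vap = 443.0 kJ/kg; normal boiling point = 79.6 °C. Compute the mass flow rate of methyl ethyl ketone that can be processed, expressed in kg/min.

ṁ = 220 kg/min

Δh = 2.30×(79.6−-23.2) + 443.0 + 1.43×(101−79.6) = 710.04 kJ/kg
Q = 2600 kJ/s = 2600 kJ/s = 156000 kJ/min
ṁ = Q/Δh = 156000 / 710.04 = 219.71 kg/min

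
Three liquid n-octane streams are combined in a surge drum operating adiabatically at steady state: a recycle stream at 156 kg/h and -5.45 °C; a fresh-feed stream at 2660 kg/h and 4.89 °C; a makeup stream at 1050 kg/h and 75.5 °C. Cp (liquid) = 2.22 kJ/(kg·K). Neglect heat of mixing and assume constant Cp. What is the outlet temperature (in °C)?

Energy balance with Q = 0: Σ ṁᵢCp,ᵢ(T_out − Tᵢ) = 0
T_out = Σ ṁᵢCp,ᵢTᵢ / Σ ṁᵢCp,ᵢ
      = 202980 / 8582.5 = 23.65 °C

T_out = 23.7 °C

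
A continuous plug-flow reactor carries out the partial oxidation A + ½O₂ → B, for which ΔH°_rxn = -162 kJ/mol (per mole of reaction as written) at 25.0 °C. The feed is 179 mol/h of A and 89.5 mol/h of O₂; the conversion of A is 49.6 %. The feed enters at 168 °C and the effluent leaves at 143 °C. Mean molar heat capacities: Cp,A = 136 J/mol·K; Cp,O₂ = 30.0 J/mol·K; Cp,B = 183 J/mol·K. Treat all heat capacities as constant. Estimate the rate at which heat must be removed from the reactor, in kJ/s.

Extent of reaction ξ = 0.496 × 179 = 88.784 mol/h
Reaction term: ξ·ΔH°_rxn = 88.784 × -162 = -14383 kJ/h
Sensible, feed 168→25 °C: -3865.1 kJ/h
Outlet flows (mol/h): A 90.216, O₂ 45.108, B 88.784
Sensible, products 25→143 °C: 3524.7 kJ/h
Q = ΔH = -14723 kJ/h = -4.0899 kW
Heat removed = 4.0899 kJ/s

Q_out = 4.09 kJ/s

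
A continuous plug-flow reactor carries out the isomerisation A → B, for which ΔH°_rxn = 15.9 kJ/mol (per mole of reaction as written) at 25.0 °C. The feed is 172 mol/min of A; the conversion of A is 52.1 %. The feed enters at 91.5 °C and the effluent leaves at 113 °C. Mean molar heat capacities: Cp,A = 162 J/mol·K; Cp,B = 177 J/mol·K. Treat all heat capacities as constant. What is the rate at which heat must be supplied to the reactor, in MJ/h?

Q_in = 129 MJ/h

Extent of reaction ξ = 0.521 × 172 = 89.612 mol/min
Reaction term: ξ·ΔH°_rxn = 89.612 × 15.9 = 1424.8 kJ/min
Sensible, feed 91.5→25 °C: -1853 kJ/min
Outlet flows (mol/min): A 82.388, B 89.612
Sensible, products 25→113 °C: 2570.3 kJ/min
Q = ΔH = 2142.2 kJ/min = 35.703 kW
Heat supplied = 128.53 MJ/h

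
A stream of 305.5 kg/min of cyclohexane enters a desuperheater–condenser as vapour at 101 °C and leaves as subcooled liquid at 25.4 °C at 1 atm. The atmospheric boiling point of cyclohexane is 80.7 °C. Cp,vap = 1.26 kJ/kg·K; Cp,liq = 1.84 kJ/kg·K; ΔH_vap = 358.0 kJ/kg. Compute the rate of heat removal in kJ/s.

vapour 101→80.7 °C: -25.578 kJ/kg
condensation at 80.7 °C: -358 kJ/kg
liquid 80.7→25.4 °C: -101.75 kJ/kg
Δh = -25.578 + -358 + -101.75 = -485.33 kJ/kg
Q = ṁ·Δh = 305.5 kg/min × -485.33 kJ/kg = -148270 kJ/min
|Q| = 2471.1 kW

Q_c = 2470 kJ/s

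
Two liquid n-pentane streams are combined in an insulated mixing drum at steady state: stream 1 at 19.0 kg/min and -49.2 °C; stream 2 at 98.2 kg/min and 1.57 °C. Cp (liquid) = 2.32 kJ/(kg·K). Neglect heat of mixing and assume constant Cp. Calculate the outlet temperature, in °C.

T_out = -6.66 °C

Energy balance with Q = 0: Σ ṁᵢCp,ᵢ(T_out − Tᵢ) = 0
Σ ṁᵢCp,ᵢTᵢ = 19.0×2.32×-49.2 + 98.2×2.32×1.57 = -1811.1
Σ ṁᵢCp,ᵢ = 19.0×2.32 + 98.2×2.32 = 271.9
T_out = -1811.1 / 271.9 = -6.6606 °C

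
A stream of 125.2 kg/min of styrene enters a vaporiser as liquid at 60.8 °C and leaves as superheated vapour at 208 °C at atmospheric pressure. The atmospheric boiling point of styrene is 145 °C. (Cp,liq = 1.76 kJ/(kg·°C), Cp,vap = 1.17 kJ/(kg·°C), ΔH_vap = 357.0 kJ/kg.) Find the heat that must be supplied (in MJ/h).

Q = 4350 MJ/h

liquid 60.8→145 °C: 148.19 kJ/kg
vaporisation at 145 °C: 357 kJ/kg
vapour 145→208 °C: 73.71 kJ/kg
Δh = 148.19 + 357 + 73.71 = 578.9 kJ/kg
Q = ṁ·Δh = 125.2 kg/min × 578.9 kJ/kg = 72479 kJ/min
|Q| = 1208 kW = 4348.7 MJ/h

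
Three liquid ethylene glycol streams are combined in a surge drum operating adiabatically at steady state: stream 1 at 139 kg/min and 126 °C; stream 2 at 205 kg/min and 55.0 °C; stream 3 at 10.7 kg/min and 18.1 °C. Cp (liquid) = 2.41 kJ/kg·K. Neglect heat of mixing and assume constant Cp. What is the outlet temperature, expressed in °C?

No heat crosses the boundary, so H_out = H_in.
Σ ṁᵢCp,ᵢTᵢ = 139×2.41×126 + 205×2.41×55.0 + 10.7×2.41×18.1 = 69848
Σ ṁᵢCp,ᵢ = 139×2.41 + 205×2.41 + 10.7×2.41 = 854.83
T_out = 69848 / 854.83 = 81.71 °C

T_out = 81.7 °C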